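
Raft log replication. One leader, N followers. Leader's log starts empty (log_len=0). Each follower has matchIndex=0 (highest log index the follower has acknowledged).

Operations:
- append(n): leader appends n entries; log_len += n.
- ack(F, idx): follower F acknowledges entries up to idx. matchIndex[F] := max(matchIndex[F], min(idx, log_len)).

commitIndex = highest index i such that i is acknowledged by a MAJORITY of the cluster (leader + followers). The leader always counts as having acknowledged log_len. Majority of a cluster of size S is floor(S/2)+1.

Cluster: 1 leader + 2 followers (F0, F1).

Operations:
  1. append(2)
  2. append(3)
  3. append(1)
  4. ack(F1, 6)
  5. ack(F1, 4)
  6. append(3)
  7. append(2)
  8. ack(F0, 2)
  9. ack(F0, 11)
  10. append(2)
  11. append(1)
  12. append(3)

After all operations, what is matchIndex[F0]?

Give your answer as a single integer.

Op 1: append 2 -> log_len=2
Op 2: append 3 -> log_len=5
Op 3: append 1 -> log_len=6
Op 4: F1 acks idx 6 -> match: F0=0 F1=6; commitIndex=6
Op 5: F1 acks idx 4 -> match: F0=0 F1=6; commitIndex=6
Op 6: append 3 -> log_len=9
Op 7: append 2 -> log_len=11
Op 8: F0 acks idx 2 -> match: F0=2 F1=6; commitIndex=6
Op 9: F0 acks idx 11 -> match: F0=11 F1=6; commitIndex=11
Op 10: append 2 -> log_len=13
Op 11: append 1 -> log_len=14
Op 12: append 3 -> log_len=17

Answer: 11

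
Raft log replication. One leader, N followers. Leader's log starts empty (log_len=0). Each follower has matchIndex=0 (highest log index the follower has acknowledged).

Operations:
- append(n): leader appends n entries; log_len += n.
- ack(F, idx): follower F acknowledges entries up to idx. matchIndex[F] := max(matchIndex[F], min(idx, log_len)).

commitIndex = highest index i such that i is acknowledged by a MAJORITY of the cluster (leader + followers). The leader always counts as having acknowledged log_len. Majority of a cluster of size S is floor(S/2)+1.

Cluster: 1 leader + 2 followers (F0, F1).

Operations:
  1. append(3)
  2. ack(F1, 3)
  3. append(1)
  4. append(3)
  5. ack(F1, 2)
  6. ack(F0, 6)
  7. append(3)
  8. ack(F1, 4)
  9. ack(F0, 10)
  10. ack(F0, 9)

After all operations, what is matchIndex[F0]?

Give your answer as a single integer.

Answer: 10

Derivation:
Op 1: append 3 -> log_len=3
Op 2: F1 acks idx 3 -> match: F0=0 F1=3; commitIndex=3
Op 3: append 1 -> log_len=4
Op 4: append 3 -> log_len=7
Op 5: F1 acks idx 2 -> match: F0=0 F1=3; commitIndex=3
Op 6: F0 acks idx 6 -> match: F0=6 F1=3; commitIndex=6
Op 7: append 3 -> log_len=10
Op 8: F1 acks idx 4 -> match: F0=6 F1=4; commitIndex=6
Op 9: F0 acks idx 10 -> match: F0=10 F1=4; commitIndex=10
Op 10: F0 acks idx 9 -> match: F0=10 F1=4; commitIndex=10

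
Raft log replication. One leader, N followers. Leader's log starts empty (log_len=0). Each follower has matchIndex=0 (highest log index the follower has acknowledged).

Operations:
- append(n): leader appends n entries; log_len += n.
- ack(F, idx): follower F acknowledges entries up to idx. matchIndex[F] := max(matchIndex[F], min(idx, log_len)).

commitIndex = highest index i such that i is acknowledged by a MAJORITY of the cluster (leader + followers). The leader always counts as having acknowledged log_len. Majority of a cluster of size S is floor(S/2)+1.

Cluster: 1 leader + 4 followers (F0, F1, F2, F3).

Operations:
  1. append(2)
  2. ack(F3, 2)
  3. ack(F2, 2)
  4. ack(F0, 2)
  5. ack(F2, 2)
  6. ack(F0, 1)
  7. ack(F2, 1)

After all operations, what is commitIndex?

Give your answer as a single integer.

Answer: 2

Derivation:
Op 1: append 2 -> log_len=2
Op 2: F3 acks idx 2 -> match: F0=0 F1=0 F2=0 F3=2; commitIndex=0
Op 3: F2 acks idx 2 -> match: F0=0 F1=0 F2=2 F3=2; commitIndex=2
Op 4: F0 acks idx 2 -> match: F0=2 F1=0 F2=2 F3=2; commitIndex=2
Op 5: F2 acks idx 2 -> match: F0=2 F1=0 F2=2 F3=2; commitIndex=2
Op 6: F0 acks idx 1 -> match: F0=2 F1=0 F2=2 F3=2; commitIndex=2
Op 7: F2 acks idx 1 -> match: F0=2 F1=0 F2=2 F3=2; commitIndex=2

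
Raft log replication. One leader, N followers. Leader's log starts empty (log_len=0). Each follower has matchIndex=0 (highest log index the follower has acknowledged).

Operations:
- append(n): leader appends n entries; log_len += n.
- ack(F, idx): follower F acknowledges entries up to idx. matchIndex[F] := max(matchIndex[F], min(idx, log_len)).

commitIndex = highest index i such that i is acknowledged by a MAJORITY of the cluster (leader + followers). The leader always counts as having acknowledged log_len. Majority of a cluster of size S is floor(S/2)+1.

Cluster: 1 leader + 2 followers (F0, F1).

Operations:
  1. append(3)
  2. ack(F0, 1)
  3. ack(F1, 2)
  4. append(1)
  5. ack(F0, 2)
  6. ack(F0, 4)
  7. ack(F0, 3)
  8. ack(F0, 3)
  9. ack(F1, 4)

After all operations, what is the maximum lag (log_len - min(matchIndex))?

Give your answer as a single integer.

Answer: 0

Derivation:
Op 1: append 3 -> log_len=3
Op 2: F0 acks idx 1 -> match: F0=1 F1=0; commitIndex=1
Op 3: F1 acks idx 2 -> match: F0=1 F1=2; commitIndex=2
Op 4: append 1 -> log_len=4
Op 5: F0 acks idx 2 -> match: F0=2 F1=2; commitIndex=2
Op 6: F0 acks idx 4 -> match: F0=4 F1=2; commitIndex=4
Op 7: F0 acks idx 3 -> match: F0=4 F1=2; commitIndex=4
Op 8: F0 acks idx 3 -> match: F0=4 F1=2; commitIndex=4
Op 9: F1 acks idx 4 -> match: F0=4 F1=4; commitIndex=4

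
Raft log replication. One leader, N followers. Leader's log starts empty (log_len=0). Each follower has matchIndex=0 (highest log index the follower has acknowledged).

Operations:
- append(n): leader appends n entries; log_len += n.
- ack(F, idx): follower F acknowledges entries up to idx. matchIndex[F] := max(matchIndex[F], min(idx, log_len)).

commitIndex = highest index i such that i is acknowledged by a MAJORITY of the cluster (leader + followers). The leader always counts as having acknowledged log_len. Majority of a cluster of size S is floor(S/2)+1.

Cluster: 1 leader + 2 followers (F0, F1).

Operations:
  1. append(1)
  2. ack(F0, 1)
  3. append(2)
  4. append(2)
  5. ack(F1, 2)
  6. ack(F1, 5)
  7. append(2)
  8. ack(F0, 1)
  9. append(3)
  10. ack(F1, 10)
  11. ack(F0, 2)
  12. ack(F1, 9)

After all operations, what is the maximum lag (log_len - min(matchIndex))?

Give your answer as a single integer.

Op 1: append 1 -> log_len=1
Op 2: F0 acks idx 1 -> match: F0=1 F1=0; commitIndex=1
Op 3: append 2 -> log_len=3
Op 4: append 2 -> log_len=5
Op 5: F1 acks idx 2 -> match: F0=1 F1=2; commitIndex=2
Op 6: F1 acks idx 5 -> match: F0=1 F1=5; commitIndex=5
Op 7: append 2 -> log_len=7
Op 8: F0 acks idx 1 -> match: F0=1 F1=5; commitIndex=5
Op 9: append 3 -> log_len=10
Op 10: F1 acks idx 10 -> match: F0=1 F1=10; commitIndex=10
Op 11: F0 acks idx 2 -> match: F0=2 F1=10; commitIndex=10
Op 12: F1 acks idx 9 -> match: F0=2 F1=10; commitIndex=10

Answer: 8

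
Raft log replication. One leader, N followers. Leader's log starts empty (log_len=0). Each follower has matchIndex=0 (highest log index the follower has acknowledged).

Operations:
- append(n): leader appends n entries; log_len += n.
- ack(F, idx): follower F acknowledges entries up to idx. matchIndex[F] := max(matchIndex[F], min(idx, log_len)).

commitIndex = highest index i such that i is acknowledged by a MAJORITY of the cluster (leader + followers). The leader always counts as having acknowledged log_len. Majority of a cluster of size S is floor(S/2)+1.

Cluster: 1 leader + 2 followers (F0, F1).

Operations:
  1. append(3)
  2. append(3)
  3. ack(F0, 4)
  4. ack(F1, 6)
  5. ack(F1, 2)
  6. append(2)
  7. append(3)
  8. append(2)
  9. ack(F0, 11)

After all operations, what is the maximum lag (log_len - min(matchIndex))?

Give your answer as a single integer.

Answer: 7

Derivation:
Op 1: append 3 -> log_len=3
Op 2: append 3 -> log_len=6
Op 3: F0 acks idx 4 -> match: F0=4 F1=0; commitIndex=4
Op 4: F1 acks idx 6 -> match: F0=4 F1=6; commitIndex=6
Op 5: F1 acks idx 2 -> match: F0=4 F1=6; commitIndex=6
Op 6: append 2 -> log_len=8
Op 7: append 3 -> log_len=11
Op 8: append 2 -> log_len=13
Op 9: F0 acks idx 11 -> match: F0=11 F1=6; commitIndex=11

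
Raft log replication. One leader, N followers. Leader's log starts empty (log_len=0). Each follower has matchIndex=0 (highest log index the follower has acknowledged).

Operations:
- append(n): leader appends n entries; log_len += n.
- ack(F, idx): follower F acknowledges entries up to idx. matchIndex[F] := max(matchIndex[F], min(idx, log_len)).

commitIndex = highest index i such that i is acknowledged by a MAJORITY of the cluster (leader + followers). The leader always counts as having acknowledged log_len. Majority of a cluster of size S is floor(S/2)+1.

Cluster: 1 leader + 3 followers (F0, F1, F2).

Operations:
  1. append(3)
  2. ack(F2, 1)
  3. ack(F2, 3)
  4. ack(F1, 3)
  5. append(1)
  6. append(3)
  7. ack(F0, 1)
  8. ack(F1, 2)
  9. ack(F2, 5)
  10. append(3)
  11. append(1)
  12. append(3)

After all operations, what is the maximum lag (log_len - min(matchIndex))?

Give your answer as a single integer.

Op 1: append 3 -> log_len=3
Op 2: F2 acks idx 1 -> match: F0=0 F1=0 F2=1; commitIndex=0
Op 3: F2 acks idx 3 -> match: F0=0 F1=0 F2=3; commitIndex=0
Op 4: F1 acks idx 3 -> match: F0=0 F1=3 F2=3; commitIndex=3
Op 5: append 1 -> log_len=4
Op 6: append 3 -> log_len=7
Op 7: F0 acks idx 1 -> match: F0=1 F1=3 F2=3; commitIndex=3
Op 8: F1 acks idx 2 -> match: F0=1 F1=3 F2=3; commitIndex=3
Op 9: F2 acks idx 5 -> match: F0=1 F1=3 F2=5; commitIndex=3
Op 10: append 3 -> log_len=10
Op 11: append 1 -> log_len=11
Op 12: append 3 -> log_len=14

Answer: 13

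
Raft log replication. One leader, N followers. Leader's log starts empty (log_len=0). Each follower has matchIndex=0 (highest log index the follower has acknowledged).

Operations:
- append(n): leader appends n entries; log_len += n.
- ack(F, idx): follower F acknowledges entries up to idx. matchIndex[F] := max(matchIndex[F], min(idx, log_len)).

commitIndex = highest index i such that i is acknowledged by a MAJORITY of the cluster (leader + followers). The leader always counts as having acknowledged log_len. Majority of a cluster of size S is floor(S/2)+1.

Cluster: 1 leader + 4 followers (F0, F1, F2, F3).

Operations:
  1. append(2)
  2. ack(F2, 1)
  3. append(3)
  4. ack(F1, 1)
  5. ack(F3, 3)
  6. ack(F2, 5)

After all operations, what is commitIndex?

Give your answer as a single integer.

Op 1: append 2 -> log_len=2
Op 2: F2 acks idx 1 -> match: F0=0 F1=0 F2=1 F3=0; commitIndex=0
Op 3: append 3 -> log_len=5
Op 4: F1 acks idx 1 -> match: F0=0 F1=1 F2=1 F3=0; commitIndex=1
Op 5: F3 acks idx 3 -> match: F0=0 F1=1 F2=1 F3=3; commitIndex=1
Op 6: F2 acks idx 5 -> match: F0=0 F1=1 F2=5 F3=3; commitIndex=3

Answer: 3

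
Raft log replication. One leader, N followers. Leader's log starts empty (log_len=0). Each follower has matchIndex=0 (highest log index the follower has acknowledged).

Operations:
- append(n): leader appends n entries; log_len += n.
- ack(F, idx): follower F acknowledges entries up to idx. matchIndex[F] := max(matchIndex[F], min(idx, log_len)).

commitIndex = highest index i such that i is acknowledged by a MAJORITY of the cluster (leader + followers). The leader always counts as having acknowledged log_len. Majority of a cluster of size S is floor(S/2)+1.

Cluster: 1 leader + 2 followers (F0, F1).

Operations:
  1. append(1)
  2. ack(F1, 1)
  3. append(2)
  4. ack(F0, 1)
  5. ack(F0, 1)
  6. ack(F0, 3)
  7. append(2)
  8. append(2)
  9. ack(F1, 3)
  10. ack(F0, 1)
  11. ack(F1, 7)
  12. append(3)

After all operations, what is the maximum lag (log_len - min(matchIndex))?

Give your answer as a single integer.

Op 1: append 1 -> log_len=1
Op 2: F1 acks idx 1 -> match: F0=0 F1=1; commitIndex=1
Op 3: append 2 -> log_len=3
Op 4: F0 acks idx 1 -> match: F0=1 F1=1; commitIndex=1
Op 5: F0 acks idx 1 -> match: F0=1 F1=1; commitIndex=1
Op 6: F0 acks idx 3 -> match: F0=3 F1=1; commitIndex=3
Op 7: append 2 -> log_len=5
Op 8: append 2 -> log_len=7
Op 9: F1 acks idx 3 -> match: F0=3 F1=3; commitIndex=3
Op 10: F0 acks idx 1 -> match: F0=3 F1=3; commitIndex=3
Op 11: F1 acks idx 7 -> match: F0=3 F1=7; commitIndex=7
Op 12: append 3 -> log_len=10

Answer: 7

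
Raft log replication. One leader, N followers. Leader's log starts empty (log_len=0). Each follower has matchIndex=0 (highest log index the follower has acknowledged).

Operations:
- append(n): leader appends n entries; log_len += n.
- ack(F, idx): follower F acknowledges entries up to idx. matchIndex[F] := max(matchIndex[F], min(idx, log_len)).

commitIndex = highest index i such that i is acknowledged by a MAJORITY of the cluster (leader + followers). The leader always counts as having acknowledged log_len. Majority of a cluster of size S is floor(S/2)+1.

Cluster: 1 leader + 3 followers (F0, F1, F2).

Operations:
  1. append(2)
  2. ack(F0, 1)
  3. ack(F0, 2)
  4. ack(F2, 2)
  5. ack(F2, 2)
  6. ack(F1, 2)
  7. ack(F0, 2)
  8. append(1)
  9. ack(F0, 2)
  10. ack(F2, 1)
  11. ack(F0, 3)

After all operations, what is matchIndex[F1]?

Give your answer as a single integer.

Answer: 2

Derivation:
Op 1: append 2 -> log_len=2
Op 2: F0 acks idx 1 -> match: F0=1 F1=0 F2=0; commitIndex=0
Op 3: F0 acks idx 2 -> match: F0=2 F1=0 F2=0; commitIndex=0
Op 4: F2 acks idx 2 -> match: F0=2 F1=0 F2=2; commitIndex=2
Op 5: F2 acks idx 2 -> match: F0=2 F1=0 F2=2; commitIndex=2
Op 6: F1 acks idx 2 -> match: F0=2 F1=2 F2=2; commitIndex=2
Op 7: F0 acks idx 2 -> match: F0=2 F1=2 F2=2; commitIndex=2
Op 8: append 1 -> log_len=3
Op 9: F0 acks idx 2 -> match: F0=2 F1=2 F2=2; commitIndex=2
Op 10: F2 acks idx 1 -> match: F0=2 F1=2 F2=2; commitIndex=2
Op 11: F0 acks idx 3 -> match: F0=3 F1=2 F2=2; commitIndex=2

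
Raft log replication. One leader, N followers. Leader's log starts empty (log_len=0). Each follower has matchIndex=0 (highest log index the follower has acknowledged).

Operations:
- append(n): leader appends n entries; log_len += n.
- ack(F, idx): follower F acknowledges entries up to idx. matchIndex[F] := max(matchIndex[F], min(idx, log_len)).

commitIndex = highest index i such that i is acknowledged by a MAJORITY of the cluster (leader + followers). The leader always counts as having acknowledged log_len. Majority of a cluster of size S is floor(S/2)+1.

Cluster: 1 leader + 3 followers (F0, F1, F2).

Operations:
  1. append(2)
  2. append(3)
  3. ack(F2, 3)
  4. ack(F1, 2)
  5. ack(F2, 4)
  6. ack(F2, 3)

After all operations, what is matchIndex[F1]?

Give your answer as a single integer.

Op 1: append 2 -> log_len=2
Op 2: append 3 -> log_len=5
Op 3: F2 acks idx 3 -> match: F0=0 F1=0 F2=3; commitIndex=0
Op 4: F1 acks idx 2 -> match: F0=0 F1=2 F2=3; commitIndex=2
Op 5: F2 acks idx 4 -> match: F0=0 F1=2 F2=4; commitIndex=2
Op 6: F2 acks idx 3 -> match: F0=0 F1=2 F2=4; commitIndex=2

Answer: 2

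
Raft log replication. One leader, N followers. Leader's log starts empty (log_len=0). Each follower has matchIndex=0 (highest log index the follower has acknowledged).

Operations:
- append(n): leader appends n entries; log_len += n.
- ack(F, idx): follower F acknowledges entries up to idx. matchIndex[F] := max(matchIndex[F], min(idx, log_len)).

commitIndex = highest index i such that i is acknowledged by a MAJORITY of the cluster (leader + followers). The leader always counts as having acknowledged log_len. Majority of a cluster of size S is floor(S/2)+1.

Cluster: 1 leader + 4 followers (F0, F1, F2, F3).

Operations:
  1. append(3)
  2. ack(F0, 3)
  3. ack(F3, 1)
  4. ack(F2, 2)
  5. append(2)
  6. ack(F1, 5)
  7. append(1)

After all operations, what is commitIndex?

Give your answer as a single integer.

Op 1: append 3 -> log_len=3
Op 2: F0 acks idx 3 -> match: F0=3 F1=0 F2=0 F3=0; commitIndex=0
Op 3: F3 acks idx 1 -> match: F0=3 F1=0 F2=0 F3=1; commitIndex=1
Op 4: F2 acks idx 2 -> match: F0=3 F1=0 F2=2 F3=1; commitIndex=2
Op 5: append 2 -> log_len=5
Op 6: F1 acks idx 5 -> match: F0=3 F1=5 F2=2 F3=1; commitIndex=3
Op 7: append 1 -> log_len=6

Answer: 3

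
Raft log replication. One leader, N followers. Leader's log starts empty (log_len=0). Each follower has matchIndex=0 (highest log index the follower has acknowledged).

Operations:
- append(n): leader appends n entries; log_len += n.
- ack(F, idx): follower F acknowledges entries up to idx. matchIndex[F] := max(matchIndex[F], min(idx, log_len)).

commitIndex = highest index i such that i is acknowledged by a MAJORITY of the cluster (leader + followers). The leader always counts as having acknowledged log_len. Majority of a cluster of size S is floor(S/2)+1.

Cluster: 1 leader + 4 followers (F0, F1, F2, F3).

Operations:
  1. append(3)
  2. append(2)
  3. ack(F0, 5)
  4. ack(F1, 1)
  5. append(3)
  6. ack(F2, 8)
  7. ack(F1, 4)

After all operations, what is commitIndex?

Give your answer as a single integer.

Answer: 5

Derivation:
Op 1: append 3 -> log_len=3
Op 2: append 2 -> log_len=5
Op 3: F0 acks idx 5 -> match: F0=5 F1=0 F2=0 F3=0; commitIndex=0
Op 4: F1 acks idx 1 -> match: F0=5 F1=1 F2=0 F3=0; commitIndex=1
Op 5: append 3 -> log_len=8
Op 6: F2 acks idx 8 -> match: F0=5 F1=1 F2=8 F3=0; commitIndex=5
Op 7: F1 acks idx 4 -> match: F0=5 F1=4 F2=8 F3=0; commitIndex=5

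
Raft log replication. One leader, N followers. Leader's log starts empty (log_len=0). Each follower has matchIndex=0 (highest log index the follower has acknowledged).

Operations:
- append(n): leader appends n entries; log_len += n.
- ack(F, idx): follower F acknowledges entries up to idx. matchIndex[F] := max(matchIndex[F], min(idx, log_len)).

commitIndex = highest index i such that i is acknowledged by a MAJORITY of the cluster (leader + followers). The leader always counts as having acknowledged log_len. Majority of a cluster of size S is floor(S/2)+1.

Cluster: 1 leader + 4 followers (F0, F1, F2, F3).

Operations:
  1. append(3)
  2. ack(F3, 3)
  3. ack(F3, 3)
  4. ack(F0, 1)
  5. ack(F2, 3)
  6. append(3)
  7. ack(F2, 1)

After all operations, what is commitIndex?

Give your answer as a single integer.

Op 1: append 3 -> log_len=3
Op 2: F3 acks idx 3 -> match: F0=0 F1=0 F2=0 F3=3; commitIndex=0
Op 3: F3 acks idx 3 -> match: F0=0 F1=0 F2=0 F3=3; commitIndex=0
Op 4: F0 acks idx 1 -> match: F0=1 F1=0 F2=0 F3=3; commitIndex=1
Op 5: F2 acks idx 3 -> match: F0=1 F1=0 F2=3 F3=3; commitIndex=3
Op 6: append 3 -> log_len=6
Op 7: F2 acks idx 1 -> match: F0=1 F1=0 F2=3 F3=3; commitIndex=3

Answer: 3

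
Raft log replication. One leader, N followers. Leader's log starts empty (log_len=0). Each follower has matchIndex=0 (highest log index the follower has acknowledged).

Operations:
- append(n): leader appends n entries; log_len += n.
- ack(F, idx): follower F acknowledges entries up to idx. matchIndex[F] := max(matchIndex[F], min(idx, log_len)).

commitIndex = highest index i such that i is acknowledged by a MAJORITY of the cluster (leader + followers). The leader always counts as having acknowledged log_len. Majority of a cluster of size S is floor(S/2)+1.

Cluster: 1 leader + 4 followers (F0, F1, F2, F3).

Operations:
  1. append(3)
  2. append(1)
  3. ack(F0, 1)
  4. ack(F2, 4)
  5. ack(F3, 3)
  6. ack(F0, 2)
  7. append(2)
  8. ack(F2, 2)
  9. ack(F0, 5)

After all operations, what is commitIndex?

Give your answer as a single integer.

Answer: 4

Derivation:
Op 1: append 3 -> log_len=3
Op 2: append 1 -> log_len=4
Op 3: F0 acks idx 1 -> match: F0=1 F1=0 F2=0 F3=0; commitIndex=0
Op 4: F2 acks idx 4 -> match: F0=1 F1=0 F2=4 F3=0; commitIndex=1
Op 5: F3 acks idx 3 -> match: F0=1 F1=0 F2=4 F3=3; commitIndex=3
Op 6: F0 acks idx 2 -> match: F0=2 F1=0 F2=4 F3=3; commitIndex=3
Op 7: append 2 -> log_len=6
Op 8: F2 acks idx 2 -> match: F0=2 F1=0 F2=4 F3=3; commitIndex=3
Op 9: F0 acks idx 5 -> match: F0=5 F1=0 F2=4 F3=3; commitIndex=4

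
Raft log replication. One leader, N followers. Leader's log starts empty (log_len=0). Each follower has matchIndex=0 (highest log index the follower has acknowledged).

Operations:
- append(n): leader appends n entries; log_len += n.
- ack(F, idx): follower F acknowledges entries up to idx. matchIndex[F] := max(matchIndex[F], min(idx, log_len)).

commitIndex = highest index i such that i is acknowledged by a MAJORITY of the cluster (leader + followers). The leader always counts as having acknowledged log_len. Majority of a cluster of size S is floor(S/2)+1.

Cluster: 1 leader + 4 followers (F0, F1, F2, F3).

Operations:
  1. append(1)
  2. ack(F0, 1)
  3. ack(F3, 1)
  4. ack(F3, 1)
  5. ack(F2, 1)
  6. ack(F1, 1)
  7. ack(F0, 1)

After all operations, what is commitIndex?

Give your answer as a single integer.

Answer: 1

Derivation:
Op 1: append 1 -> log_len=1
Op 2: F0 acks idx 1 -> match: F0=1 F1=0 F2=0 F3=0; commitIndex=0
Op 3: F3 acks idx 1 -> match: F0=1 F1=0 F2=0 F3=1; commitIndex=1
Op 4: F3 acks idx 1 -> match: F0=1 F1=0 F2=0 F3=1; commitIndex=1
Op 5: F2 acks idx 1 -> match: F0=1 F1=0 F2=1 F3=1; commitIndex=1
Op 6: F1 acks idx 1 -> match: F0=1 F1=1 F2=1 F3=1; commitIndex=1
Op 7: F0 acks idx 1 -> match: F0=1 F1=1 F2=1 F3=1; commitIndex=1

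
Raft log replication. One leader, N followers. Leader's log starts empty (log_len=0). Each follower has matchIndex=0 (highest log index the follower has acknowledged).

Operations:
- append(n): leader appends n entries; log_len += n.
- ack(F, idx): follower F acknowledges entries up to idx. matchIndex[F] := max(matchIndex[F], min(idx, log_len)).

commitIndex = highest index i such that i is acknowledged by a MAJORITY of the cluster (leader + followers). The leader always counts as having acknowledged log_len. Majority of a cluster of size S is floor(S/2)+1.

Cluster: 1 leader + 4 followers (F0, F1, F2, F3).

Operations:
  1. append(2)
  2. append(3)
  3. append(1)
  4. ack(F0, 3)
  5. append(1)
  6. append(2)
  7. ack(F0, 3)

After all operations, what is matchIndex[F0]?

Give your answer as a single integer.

Answer: 3

Derivation:
Op 1: append 2 -> log_len=2
Op 2: append 3 -> log_len=5
Op 3: append 1 -> log_len=6
Op 4: F0 acks idx 3 -> match: F0=3 F1=0 F2=0 F3=0; commitIndex=0
Op 5: append 1 -> log_len=7
Op 6: append 2 -> log_len=9
Op 7: F0 acks idx 3 -> match: F0=3 F1=0 F2=0 F3=0; commitIndex=0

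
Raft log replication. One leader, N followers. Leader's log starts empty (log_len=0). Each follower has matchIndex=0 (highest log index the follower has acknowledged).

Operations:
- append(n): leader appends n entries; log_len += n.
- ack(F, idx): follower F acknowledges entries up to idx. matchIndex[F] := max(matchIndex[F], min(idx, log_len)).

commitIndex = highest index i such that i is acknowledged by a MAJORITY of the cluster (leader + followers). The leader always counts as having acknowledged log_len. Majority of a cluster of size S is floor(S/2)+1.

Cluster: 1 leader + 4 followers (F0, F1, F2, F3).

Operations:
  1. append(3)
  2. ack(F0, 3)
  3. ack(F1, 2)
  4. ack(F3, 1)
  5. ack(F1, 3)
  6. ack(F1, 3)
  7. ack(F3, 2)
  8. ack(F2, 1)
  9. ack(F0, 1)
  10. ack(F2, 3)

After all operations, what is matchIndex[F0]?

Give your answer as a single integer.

Op 1: append 3 -> log_len=3
Op 2: F0 acks idx 3 -> match: F0=3 F1=0 F2=0 F3=0; commitIndex=0
Op 3: F1 acks idx 2 -> match: F0=3 F1=2 F2=0 F3=0; commitIndex=2
Op 4: F3 acks idx 1 -> match: F0=3 F1=2 F2=0 F3=1; commitIndex=2
Op 5: F1 acks idx 3 -> match: F0=3 F1=3 F2=0 F3=1; commitIndex=3
Op 6: F1 acks idx 3 -> match: F0=3 F1=3 F2=0 F3=1; commitIndex=3
Op 7: F3 acks idx 2 -> match: F0=3 F1=3 F2=0 F3=2; commitIndex=3
Op 8: F2 acks idx 1 -> match: F0=3 F1=3 F2=1 F3=2; commitIndex=3
Op 9: F0 acks idx 1 -> match: F0=3 F1=3 F2=1 F3=2; commitIndex=3
Op 10: F2 acks idx 3 -> match: F0=3 F1=3 F2=3 F3=2; commitIndex=3

Answer: 3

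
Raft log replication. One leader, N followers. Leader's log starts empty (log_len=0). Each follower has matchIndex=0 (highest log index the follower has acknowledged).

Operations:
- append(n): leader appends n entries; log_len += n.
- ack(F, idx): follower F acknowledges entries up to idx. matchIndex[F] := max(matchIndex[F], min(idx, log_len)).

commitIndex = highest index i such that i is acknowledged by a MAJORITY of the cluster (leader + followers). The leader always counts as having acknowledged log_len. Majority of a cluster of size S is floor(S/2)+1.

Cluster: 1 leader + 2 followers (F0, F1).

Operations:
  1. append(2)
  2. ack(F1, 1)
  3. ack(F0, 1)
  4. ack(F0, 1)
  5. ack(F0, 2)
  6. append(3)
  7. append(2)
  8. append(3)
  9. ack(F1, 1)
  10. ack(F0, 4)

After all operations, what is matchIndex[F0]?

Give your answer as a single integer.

Answer: 4

Derivation:
Op 1: append 2 -> log_len=2
Op 2: F1 acks idx 1 -> match: F0=0 F1=1; commitIndex=1
Op 3: F0 acks idx 1 -> match: F0=1 F1=1; commitIndex=1
Op 4: F0 acks idx 1 -> match: F0=1 F1=1; commitIndex=1
Op 5: F0 acks idx 2 -> match: F0=2 F1=1; commitIndex=2
Op 6: append 3 -> log_len=5
Op 7: append 2 -> log_len=7
Op 8: append 3 -> log_len=10
Op 9: F1 acks idx 1 -> match: F0=2 F1=1; commitIndex=2
Op 10: F0 acks idx 4 -> match: F0=4 F1=1; commitIndex=4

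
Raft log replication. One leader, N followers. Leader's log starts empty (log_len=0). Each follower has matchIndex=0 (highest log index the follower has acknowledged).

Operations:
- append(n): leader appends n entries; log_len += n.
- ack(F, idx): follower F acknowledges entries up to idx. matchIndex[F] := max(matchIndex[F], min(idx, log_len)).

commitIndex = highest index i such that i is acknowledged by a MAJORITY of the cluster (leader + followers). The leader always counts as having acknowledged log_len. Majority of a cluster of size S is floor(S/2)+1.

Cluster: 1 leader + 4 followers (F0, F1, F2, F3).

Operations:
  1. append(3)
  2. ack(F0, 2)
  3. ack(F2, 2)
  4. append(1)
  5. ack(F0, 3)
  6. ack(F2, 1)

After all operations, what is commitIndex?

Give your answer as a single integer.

Op 1: append 3 -> log_len=3
Op 2: F0 acks idx 2 -> match: F0=2 F1=0 F2=0 F3=0; commitIndex=0
Op 3: F2 acks idx 2 -> match: F0=2 F1=0 F2=2 F3=0; commitIndex=2
Op 4: append 1 -> log_len=4
Op 5: F0 acks idx 3 -> match: F0=3 F1=0 F2=2 F3=0; commitIndex=2
Op 6: F2 acks idx 1 -> match: F0=3 F1=0 F2=2 F3=0; commitIndex=2

Answer: 2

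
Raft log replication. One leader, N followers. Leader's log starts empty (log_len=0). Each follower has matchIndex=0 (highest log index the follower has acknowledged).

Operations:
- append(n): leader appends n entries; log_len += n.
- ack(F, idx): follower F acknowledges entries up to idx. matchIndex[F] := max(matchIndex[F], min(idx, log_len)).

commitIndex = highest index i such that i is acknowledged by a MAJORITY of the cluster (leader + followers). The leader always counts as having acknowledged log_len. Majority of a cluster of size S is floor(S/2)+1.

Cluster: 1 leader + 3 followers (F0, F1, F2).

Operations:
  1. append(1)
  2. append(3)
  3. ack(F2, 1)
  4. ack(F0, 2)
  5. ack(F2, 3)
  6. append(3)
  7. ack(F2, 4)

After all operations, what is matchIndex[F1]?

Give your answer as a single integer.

Op 1: append 1 -> log_len=1
Op 2: append 3 -> log_len=4
Op 3: F2 acks idx 1 -> match: F0=0 F1=0 F2=1; commitIndex=0
Op 4: F0 acks idx 2 -> match: F0=2 F1=0 F2=1; commitIndex=1
Op 5: F2 acks idx 3 -> match: F0=2 F1=0 F2=3; commitIndex=2
Op 6: append 3 -> log_len=7
Op 7: F2 acks idx 4 -> match: F0=2 F1=0 F2=4; commitIndex=2

Answer: 0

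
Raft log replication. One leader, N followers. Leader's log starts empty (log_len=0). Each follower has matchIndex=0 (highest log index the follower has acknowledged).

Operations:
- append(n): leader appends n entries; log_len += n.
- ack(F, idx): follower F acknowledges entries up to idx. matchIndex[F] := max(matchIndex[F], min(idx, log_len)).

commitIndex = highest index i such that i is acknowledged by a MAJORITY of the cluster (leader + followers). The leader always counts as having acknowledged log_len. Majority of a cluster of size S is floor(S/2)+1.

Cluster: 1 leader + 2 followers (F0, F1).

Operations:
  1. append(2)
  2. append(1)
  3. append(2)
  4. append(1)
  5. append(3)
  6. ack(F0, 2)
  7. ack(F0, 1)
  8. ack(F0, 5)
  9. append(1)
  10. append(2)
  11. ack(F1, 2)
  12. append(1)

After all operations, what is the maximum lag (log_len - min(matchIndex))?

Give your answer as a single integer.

Answer: 11

Derivation:
Op 1: append 2 -> log_len=2
Op 2: append 1 -> log_len=3
Op 3: append 2 -> log_len=5
Op 4: append 1 -> log_len=6
Op 5: append 3 -> log_len=9
Op 6: F0 acks idx 2 -> match: F0=2 F1=0; commitIndex=2
Op 7: F0 acks idx 1 -> match: F0=2 F1=0; commitIndex=2
Op 8: F0 acks idx 5 -> match: F0=5 F1=0; commitIndex=5
Op 9: append 1 -> log_len=10
Op 10: append 2 -> log_len=12
Op 11: F1 acks idx 2 -> match: F0=5 F1=2; commitIndex=5
Op 12: append 1 -> log_len=13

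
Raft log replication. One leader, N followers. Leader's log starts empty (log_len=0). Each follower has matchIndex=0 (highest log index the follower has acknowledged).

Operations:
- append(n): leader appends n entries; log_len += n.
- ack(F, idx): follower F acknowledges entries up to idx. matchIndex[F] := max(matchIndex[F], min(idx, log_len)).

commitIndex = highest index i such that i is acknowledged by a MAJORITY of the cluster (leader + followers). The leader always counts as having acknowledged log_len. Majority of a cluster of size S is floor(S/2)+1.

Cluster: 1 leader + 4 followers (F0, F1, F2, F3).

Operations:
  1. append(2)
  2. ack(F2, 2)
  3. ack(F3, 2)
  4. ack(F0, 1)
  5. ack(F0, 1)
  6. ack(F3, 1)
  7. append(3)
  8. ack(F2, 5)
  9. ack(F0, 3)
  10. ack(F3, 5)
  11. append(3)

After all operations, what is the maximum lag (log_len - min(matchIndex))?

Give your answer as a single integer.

Op 1: append 2 -> log_len=2
Op 2: F2 acks idx 2 -> match: F0=0 F1=0 F2=2 F3=0; commitIndex=0
Op 3: F3 acks idx 2 -> match: F0=0 F1=0 F2=2 F3=2; commitIndex=2
Op 4: F0 acks idx 1 -> match: F0=1 F1=0 F2=2 F3=2; commitIndex=2
Op 5: F0 acks idx 1 -> match: F0=1 F1=0 F2=2 F3=2; commitIndex=2
Op 6: F3 acks idx 1 -> match: F0=1 F1=0 F2=2 F3=2; commitIndex=2
Op 7: append 3 -> log_len=5
Op 8: F2 acks idx 5 -> match: F0=1 F1=0 F2=5 F3=2; commitIndex=2
Op 9: F0 acks idx 3 -> match: F0=3 F1=0 F2=5 F3=2; commitIndex=3
Op 10: F3 acks idx 5 -> match: F0=3 F1=0 F2=5 F3=5; commitIndex=5
Op 11: append 3 -> log_len=8

Answer: 8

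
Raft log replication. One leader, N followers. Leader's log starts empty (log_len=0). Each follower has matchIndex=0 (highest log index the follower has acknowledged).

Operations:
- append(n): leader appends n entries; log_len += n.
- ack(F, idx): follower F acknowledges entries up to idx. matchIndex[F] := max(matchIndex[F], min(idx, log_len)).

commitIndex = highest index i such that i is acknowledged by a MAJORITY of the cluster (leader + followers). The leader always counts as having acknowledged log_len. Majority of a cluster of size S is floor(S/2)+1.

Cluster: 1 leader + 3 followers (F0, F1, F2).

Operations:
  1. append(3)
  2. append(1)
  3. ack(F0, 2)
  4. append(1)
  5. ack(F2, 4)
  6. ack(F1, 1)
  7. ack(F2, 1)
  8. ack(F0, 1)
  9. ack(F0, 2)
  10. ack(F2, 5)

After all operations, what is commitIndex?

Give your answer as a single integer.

Answer: 2

Derivation:
Op 1: append 3 -> log_len=3
Op 2: append 1 -> log_len=4
Op 3: F0 acks idx 2 -> match: F0=2 F1=0 F2=0; commitIndex=0
Op 4: append 1 -> log_len=5
Op 5: F2 acks idx 4 -> match: F0=2 F1=0 F2=4; commitIndex=2
Op 6: F1 acks idx 1 -> match: F0=2 F1=1 F2=4; commitIndex=2
Op 7: F2 acks idx 1 -> match: F0=2 F1=1 F2=4; commitIndex=2
Op 8: F0 acks idx 1 -> match: F0=2 F1=1 F2=4; commitIndex=2
Op 9: F0 acks idx 2 -> match: F0=2 F1=1 F2=4; commitIndex=2
Op 10: F2 acks idx 5 -> match: F0=2 F1=1 F2=5; commitIndex=2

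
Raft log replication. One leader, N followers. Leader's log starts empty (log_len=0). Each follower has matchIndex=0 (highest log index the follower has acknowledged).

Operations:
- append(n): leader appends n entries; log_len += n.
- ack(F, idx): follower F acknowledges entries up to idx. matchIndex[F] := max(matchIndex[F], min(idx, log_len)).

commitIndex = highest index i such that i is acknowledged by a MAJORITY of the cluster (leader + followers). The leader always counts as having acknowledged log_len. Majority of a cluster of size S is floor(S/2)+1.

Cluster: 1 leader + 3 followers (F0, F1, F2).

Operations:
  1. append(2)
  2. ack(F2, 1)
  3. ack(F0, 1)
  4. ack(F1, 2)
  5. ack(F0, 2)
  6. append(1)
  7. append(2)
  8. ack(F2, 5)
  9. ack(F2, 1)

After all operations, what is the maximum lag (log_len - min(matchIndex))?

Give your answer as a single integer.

Answer: 3

Derivation:
Op 1: append 2 -> log_len=2
Op 2: F2 acks idx 1 -> match: F0=0 F1=0 F2=1; commitIndex=0
Op 3: F0 acks idx 1 -> match: F0=1 F1=0 F2=1; commitIndex=1
Op 4: F1 acks idx 2 -> match: F0=1 F1=2 F2=1; commitIndex=1
Op 5: F0 acks idx 2 -> match: F0=2 F1=2 F2=1; commitIndex=2
Op 6: append 1 -> log_len=3
Op 7: append 2 -> log_len=5
Op 8: F2 acks idx 5 -> match: F0=2 F1=2 F2=5; commitIndex=2
Op 9: F2 acks idx 1 -> match: F0=2 F1=2 F2=5; commitIndex=2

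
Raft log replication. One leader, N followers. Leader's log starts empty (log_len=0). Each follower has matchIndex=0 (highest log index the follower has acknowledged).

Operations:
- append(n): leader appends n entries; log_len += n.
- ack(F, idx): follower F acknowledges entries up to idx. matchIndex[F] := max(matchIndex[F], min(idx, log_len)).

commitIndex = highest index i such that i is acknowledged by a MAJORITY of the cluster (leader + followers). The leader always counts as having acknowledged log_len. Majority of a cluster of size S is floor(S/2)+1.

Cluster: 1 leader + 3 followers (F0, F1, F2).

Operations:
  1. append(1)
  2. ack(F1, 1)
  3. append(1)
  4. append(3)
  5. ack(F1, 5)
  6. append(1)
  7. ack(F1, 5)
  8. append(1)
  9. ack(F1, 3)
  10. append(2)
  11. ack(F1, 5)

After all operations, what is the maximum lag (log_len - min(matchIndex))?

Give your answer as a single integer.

Answer: 9

Derivation:
Op 1: append 1 -> log_len=1
Op 2: F1 acks idx 1 -> match: F0=0 F1=1 F2=0; commitIndex=0
Op 3: append 1 -> log_len=2
Op 4: append 3 -> log_len=5
Op 5: F1 acks idx 5 -> match: F0=0 F1=5 F2=0; commitIndex=0
Op 6: append 1 -> log_len=6
Op 7: F1 acks idx 5 -> match: F0=0 F1=5 F2=0; commitIndex=0
Op 8: append 1 -> log_len=7
Op 9: F1 acks idx 3 -> match: F0=0 F1=5 F2=0; commitIndex=0
Op 10: append 2 -> log_len=9
Op 11: F1 acks idx 5 -> match: F0=0 F1=5 F2=0; commitIndex=0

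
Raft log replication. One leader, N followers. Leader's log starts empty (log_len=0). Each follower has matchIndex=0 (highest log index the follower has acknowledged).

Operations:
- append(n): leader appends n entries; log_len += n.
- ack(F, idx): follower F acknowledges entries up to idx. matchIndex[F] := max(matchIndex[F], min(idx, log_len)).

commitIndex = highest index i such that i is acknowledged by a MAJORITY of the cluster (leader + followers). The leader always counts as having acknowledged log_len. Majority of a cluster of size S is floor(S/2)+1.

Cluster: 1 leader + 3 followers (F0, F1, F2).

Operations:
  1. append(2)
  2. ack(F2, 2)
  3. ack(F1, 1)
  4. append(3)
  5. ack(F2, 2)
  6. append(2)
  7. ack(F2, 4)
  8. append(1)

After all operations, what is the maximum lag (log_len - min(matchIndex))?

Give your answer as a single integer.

Answer: 8

Derivation:
Op 1: append 2 -> log_len=2
Op 2: F2 acks idx 2 -> match: F0=0 F1=0 F2=2; commitIndex=0
Op 3: F1 acks idx 1 -> match: F0=0 F1=1 F2=2; commitIndex=1
Op 4: append 3 -> log_len=5
Op 5: F2 acks idx 2 -> match: F0=0 F1=1 F2=2; commitIndex=1
Op 6: append 2 -> log_len=7
Op 7: F2 acks idx 4 -> match: F0=0 F1=1 F2=4; commitIndex=1
Op 8: append 1 -> log_len=8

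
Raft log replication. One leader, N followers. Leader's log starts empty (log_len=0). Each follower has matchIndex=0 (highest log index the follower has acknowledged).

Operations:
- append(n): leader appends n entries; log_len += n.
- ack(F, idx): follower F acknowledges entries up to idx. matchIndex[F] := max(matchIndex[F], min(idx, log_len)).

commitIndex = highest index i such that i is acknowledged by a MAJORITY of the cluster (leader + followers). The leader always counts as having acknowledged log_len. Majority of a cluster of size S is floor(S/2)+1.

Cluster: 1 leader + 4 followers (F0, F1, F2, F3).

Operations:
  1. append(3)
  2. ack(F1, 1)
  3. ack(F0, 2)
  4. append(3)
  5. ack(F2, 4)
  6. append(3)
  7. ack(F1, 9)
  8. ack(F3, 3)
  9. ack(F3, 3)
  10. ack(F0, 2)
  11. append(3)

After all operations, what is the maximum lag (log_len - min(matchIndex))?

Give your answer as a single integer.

Answer: 10

Derivation:
Op 1: append 3 -> log_len=3
Op 2: F1 acks idx 1 -> match: F0=0 F1=1 F2=0 F3=0; commitIndex=0
Op 3: F0 acks idx 2 -> match: F0=2 F1=1 F2=0 F3=0; commitIndex=1
Op 4: append 3 -> log_len=6
Op 5: F2 acks idx 4 -> match: F0=2 F1=1 F2=4 F3=0; commitIndex=2
Op 6: append 3 -> log_len=9
Op 7: F1 acks idx 9 -> match: F0=2 F1=9 F2=4 F3=0; commitIndex=4
Op 8: F3 acks idx 3 -> match: F0=2 F1=9 F2=4 F3=3; commitIndex=4
Op 9: F3 acks idx 3 -> match: F0=2 F1=9 F2=4 F3=3; commitIndex=4
Op 10: F0 acks idx 2 -> match: F0=2 F1=9 F2=4 F3=3; commitIndex=4
Op 11: append 3 -> log_len=12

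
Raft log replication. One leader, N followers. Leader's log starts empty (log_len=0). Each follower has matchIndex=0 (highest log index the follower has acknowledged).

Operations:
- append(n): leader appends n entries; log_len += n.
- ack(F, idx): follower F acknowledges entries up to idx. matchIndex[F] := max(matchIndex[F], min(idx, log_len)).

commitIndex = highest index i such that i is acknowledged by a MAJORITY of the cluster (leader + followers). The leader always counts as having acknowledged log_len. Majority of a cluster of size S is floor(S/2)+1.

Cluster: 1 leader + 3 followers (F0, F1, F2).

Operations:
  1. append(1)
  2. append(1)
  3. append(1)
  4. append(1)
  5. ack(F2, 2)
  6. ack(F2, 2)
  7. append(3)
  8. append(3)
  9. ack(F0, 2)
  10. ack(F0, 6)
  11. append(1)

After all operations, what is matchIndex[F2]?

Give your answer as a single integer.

Answer: 2

Derivation:
Op 1: append 1 -> log_len=1
Op 2: append 1 -> log_len=2
Op 3: append 1 -> log_len=3
Op 4: append 1 -> log_len=4
Op 5: F2 acks idx 2 -> match: F0=0 F1=0 F2=2; commitIndex=0
Op 6: F2 acks idx 2 -> match: F0=0 F1=0 F2=2; commitIndex=0
Op 7: append 3 -> log_len=7
Op 8: append 3 -> log_len=10
Op 9: F0 acks idx 2 -> match: F0=2 F1=0 F2=2; commitIndex=2
Op 10: F0 acks idx 6 -> match: F0=6 F1=0 F2=2; commitIndex=2
Op 11: append 1 -> log_len=11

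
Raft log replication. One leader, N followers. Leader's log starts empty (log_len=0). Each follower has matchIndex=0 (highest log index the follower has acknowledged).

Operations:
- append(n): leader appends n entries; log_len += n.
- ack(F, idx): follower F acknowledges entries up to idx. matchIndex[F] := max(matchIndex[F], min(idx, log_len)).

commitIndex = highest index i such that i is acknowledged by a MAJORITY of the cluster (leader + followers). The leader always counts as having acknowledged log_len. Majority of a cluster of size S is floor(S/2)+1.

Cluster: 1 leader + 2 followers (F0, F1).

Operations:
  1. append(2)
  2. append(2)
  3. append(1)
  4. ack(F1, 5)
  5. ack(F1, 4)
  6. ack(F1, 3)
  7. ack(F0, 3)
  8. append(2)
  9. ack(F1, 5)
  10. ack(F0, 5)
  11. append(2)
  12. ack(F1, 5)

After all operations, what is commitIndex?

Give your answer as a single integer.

Op 1: append 2 -> log_len=2
Op 2: append 2 -> log_len=4
Op 3: append 1 -> log_len=5
Op 4: F1 acks idx 5 -> match: F0=0 F1=5; commitIndex=5
Op 5: F1 acks idx 4 -> match: F0=0 F1=5; commitIndex=5
Op 6: F1 acks idx 3 -> match: F0=0 F1=5; commitIndex=5
Op 7: F0 acks idx 3 -> match: F0=3 F1=5; commitIndex=5
Op 8: append 2 -> log_len=7
Op 9: F1 acks idx 5 -> match: F0=3 F1=5; commitIndex=5
Op 10: F0 acks idx 5 -> match: F0=5 F1=5; commitIndex=5
Op 11: append 2 -> log_len=9
Op 12: F1 acks idx 5 -> match: F0=5 F1=5; commitIndex=5

Answer: 5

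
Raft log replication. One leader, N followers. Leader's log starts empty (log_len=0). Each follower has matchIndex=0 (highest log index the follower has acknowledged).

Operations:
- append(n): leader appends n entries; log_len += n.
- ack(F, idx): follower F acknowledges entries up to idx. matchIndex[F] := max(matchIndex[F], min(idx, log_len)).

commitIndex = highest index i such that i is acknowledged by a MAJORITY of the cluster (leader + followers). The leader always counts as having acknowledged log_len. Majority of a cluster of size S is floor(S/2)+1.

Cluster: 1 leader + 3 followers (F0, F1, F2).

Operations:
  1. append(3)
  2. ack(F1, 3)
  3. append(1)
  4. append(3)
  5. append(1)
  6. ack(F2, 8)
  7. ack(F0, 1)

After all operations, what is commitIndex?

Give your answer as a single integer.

Answer: 3

Derivation:
Op 1: append 3 -> log_len=3
Op 2: F1 acks idx 3 -> match: F0=0 F1=3 F2=0; commitIndex=0
Op 3: append 1 -> log_len=4
Op 4: append 3 -> log_len=7
Op 5: append 1 -> log_len=8
Op 6: F2 acks idx 8 -> match: F0=0 F1=3 F2=8; commitIndex=3
Op 7: F0 acks idx 1 -> match: F0=1 F1=3 F2=8; commitIndex=3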